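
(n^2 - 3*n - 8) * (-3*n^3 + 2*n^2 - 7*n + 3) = -3*n^5 + 11*n^4 + 11*n^3 + 8*n^2 + 47*n - 24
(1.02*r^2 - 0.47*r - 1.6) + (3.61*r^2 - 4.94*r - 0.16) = 4.63*r^2 - 5.41*r - 1.76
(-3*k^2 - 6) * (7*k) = -21*k^3 - 42*k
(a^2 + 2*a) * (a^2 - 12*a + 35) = a^4 - 10*a^3 + 11*a^2 + 70*a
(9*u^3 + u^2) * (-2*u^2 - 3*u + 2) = -18*u^5 - 29*u^4 + 15*u^3 + 2*u^2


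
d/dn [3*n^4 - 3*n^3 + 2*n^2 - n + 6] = 12*n^3 - 9*n^2 + 4*n - 1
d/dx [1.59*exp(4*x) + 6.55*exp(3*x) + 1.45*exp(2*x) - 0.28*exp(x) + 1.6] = (6.36*exp(3*x) + 19.65*exp(2*x) + 2.9*exp(x) - 0.28)*exp(x)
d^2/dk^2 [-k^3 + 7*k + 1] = -6*k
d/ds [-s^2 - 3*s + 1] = -2*s - 3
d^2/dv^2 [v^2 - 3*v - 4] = 2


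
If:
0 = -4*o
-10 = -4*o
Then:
No Solution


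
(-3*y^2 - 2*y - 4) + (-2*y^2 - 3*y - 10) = -5*y^2 - 5*y - 14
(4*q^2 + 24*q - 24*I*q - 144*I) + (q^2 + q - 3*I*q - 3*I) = 5*q^2 + 25*q - 27*I*q - 147*I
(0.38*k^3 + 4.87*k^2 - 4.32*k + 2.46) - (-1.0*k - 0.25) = 0.38*k^3 + 4.87*k^2 - 3.32*k + 2.71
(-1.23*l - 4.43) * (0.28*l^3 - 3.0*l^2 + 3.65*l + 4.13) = -0.3444*l^4 + 2.4496*l^3 + 8.8005*l^2 - 21.2494*l - 18.2959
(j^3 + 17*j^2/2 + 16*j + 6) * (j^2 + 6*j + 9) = j^5 + 29*j^4/2 + 76*j^3 + 357*j^2/2 + 180*j + 54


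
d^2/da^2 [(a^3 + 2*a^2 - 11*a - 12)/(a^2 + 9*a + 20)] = 64/(a^3 + 15*a^2 + 75*a + 125)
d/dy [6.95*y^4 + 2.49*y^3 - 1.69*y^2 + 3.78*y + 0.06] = 27.8*y^3 + 7.47*y^2 - 3.38*y + 3.78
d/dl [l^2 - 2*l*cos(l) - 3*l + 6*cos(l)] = 2*l*sin(l) + 2*l - 6*sin(l) - 2*cos(l) - 3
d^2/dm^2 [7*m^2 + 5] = 14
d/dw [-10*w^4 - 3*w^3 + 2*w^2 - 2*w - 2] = -40*w^3 - 9*w^2 + 4*w - 2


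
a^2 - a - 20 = (a - 5)*(a + 4)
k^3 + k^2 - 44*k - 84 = (k - 7)*(k + 2)*(k + 6)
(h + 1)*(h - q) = h^2 - h*q + h - q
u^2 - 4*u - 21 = (u - 7)*(u + 3)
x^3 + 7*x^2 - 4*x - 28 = (x - 2)*(x + 2)*(x + 7)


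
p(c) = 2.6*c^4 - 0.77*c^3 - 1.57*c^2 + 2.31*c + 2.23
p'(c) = 10.4*c^3 - 2.31*c^2 - 3.14*c + 2.31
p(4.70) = 1167.18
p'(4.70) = 1016.28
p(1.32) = 8.67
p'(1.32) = 18.06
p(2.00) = 36.01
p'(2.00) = 69.99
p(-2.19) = 57.54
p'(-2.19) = -111.13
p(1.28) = 7.98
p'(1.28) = 16.32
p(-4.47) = 1067.32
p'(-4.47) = -958.68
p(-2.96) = 201.20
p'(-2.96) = -278.35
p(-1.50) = 10.99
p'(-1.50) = -33.28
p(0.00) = 2.23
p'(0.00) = 2.31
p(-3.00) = 212.56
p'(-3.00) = -289.86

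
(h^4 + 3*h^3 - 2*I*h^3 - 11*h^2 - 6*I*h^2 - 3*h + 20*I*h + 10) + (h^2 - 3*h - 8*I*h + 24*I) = h^4 + 3*h^3 - 2*I*h^3 - 10*h^2 - 6*I*h^2 - 6*h + 12*I*h + 10 + 24*I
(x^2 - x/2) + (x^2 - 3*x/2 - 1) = 2*x^2 - 2*x - 1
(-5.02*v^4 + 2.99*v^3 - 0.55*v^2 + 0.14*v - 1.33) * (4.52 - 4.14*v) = 20.7828*v^5 - 35.069*v^4 + 15.7918*v^3 - 3.0656*v^2 + 6.139*v - 6.0116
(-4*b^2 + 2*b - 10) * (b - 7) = -4*b^3 + 30*b^2 - 24*b + 70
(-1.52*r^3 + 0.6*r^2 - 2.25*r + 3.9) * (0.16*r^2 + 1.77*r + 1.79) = -0.2432*r^5 - 2.5944*r^4 - 2.0188*r^3 - 2.2845*r^2 + 2.8755*r + 6.981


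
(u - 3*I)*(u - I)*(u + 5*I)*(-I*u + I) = -I*u^4 + u^3 + I*u^3 - u^2 - 17*I*u^2 - 15*u + 17*I*u + 15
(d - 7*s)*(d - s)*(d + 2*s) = d^3 - 6*d^2*s - 9*d*s^2 + 14*s^3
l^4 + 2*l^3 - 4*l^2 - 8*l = l*(l - 2)*(l + 2)^2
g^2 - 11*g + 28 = (g - 7)*(g - 4)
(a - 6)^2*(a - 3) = a^3 - 15*a^2 + 72*a - 108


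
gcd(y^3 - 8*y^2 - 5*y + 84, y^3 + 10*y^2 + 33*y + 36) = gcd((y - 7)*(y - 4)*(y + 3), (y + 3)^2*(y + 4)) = y + 3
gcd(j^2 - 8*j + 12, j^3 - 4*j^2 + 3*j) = 1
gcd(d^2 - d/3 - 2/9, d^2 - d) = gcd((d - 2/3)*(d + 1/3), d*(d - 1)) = 1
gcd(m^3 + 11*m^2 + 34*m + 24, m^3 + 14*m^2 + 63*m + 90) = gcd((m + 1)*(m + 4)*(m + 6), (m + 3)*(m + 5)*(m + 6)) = m + 6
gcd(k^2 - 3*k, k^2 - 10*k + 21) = k - 3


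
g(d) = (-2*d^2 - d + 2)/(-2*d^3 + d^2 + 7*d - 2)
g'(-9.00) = -0.01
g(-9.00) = -0.10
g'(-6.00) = -0.02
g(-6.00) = -0.15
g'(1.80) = -15.49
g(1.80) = -2.89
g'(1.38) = -1.80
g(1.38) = -0.74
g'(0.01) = -3.21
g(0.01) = -1.03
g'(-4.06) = -0.06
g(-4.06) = -0.22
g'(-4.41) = -0.05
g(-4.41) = -0.21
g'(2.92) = -0.77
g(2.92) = 0.79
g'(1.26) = -1.37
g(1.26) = -0.55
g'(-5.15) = -0.03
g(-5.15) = -0.18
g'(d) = (-4*d - 1)/(-2*d^3 + d^2 + 7*d - 2) + (-2*d^2 - d + 2)*(6*d^2 - 2*d - 7)/(-2*d^3 + d^2 + 7*d - 2)^2 = (-4*d^4 - 4*d^3 - d^2 + 4*d - 12)/(4*d^6 - 4*d^5 - 27*d^4 + 22*d^3 + 45*d^2 - 28*d + 4)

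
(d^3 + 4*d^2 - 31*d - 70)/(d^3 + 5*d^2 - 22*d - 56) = (d - 5)/(d - 4)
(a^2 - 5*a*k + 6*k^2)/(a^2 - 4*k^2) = (a - 3*k)/(a + 2*k)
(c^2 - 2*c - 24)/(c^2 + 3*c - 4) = (c - 6)/(c - 1)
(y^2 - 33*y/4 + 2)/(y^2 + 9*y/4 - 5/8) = 2*(y - 8)/(2*y + 5)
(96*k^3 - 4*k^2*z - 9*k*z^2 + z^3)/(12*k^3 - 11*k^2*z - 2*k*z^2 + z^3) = (-8*k + z)/(-k + z)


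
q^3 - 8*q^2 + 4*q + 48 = (q - 6)*(q - 4)*(q + 2)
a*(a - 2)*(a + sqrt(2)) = a^3 - 2*a^2 + sqrt(2)*a^2 - 2*sqrt(2)*a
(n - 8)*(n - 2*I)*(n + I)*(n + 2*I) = n^4 - 8*n^3 + I*n^3 + 4*n^2 - 8*I*n^2 - 32*n + 4*I*n - 32*I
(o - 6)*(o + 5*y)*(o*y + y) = o^3*y + 5*o^2*y^2 - 5*o^2*y - 25*o*y^2 - 6*o*y - 30*y^2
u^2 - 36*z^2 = (u - 6*z)*(u + 6*z)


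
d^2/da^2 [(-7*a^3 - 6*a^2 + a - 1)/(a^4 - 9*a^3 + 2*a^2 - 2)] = 2*(-7*a^9 - 18*a^8 + 210*a^7 - 682*a^6 + 216*a^5 + 54*a^4 + 896*a^3 - 204*a^2 - 18*a - 28)/(a^12 - 27*a^11 + 249*a^10 - 837*a^9 + 492*a^8 - 502*a^6 + 216*a^5 - 12*a^4 - 108*a^3 + 24*a^2 - 8)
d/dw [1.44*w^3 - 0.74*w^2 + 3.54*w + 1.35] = 4.32*w^2 - 1.48*w + 3.54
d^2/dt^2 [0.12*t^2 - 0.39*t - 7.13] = 0.240000000000000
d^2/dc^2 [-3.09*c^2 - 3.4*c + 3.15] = -6.18000000000000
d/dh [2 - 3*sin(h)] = -3*cos(h)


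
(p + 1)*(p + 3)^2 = p^3 + 7*p^2 + 15*p + 9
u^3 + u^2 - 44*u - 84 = (u - 7)*(u + 2)*(u + 6)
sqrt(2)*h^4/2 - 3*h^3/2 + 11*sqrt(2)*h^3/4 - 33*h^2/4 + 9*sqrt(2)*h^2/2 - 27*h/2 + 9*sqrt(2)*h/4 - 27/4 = (h + 3/2)*(h + 3)*(h - 3*sqrt(2)/2)*(sqrt(2)*h/2 + sqrt(2)/2)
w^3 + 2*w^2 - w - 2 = (w - 1)*(w + 1)*(w + 2)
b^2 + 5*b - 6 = (b - 1)*(b + 6)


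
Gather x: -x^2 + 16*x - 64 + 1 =-x^2 + 16*x - 63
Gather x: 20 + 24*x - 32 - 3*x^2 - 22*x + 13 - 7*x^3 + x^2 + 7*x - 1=-7*x^3 - 2*x^2 + 9*x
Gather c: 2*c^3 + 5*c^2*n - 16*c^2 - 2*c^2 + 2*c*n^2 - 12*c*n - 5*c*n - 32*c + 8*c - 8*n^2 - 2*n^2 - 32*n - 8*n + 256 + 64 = 2*c^3 + c^2*(5*n - 18) + c*(2*n^2 - 17*n - 24) - 10*n^2 - 40*n + 320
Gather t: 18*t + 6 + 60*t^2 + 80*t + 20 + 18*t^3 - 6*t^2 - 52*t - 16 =18*t^3 + 54*t^2 + 46*t + 10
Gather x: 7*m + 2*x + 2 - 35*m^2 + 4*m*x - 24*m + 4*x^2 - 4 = -35*m^2 - 17*m + 4*x^2 + x*(4*m + 2) - 2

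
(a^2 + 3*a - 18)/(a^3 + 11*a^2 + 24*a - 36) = (a - 3)/(a^2 + 5*a - 6)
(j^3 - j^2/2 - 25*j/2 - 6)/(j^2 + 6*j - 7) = (2*j^3 - j^2 - 25*j - 12)/(2*(j^2 + 6*j - 7))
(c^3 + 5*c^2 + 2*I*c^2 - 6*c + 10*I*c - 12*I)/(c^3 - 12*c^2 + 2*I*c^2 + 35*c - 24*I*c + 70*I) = (c^2 + 5*c - 6)/(c^2 - 12*c + 35)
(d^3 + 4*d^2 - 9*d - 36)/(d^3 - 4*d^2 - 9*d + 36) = (d + 4)/(d - 4)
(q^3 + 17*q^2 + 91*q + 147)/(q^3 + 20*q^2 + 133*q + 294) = (q + 3)/(q + 6)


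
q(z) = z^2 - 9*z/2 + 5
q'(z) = 2*z - 9/2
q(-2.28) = 20.46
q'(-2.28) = -9.06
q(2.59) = 0.05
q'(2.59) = 0.68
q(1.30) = 0.84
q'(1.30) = -1.90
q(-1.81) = 16.42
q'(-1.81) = -8.12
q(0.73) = 2.25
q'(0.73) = -3.04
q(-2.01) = 18.09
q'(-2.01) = -8.52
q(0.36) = 3.51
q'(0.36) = -3.78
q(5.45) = 10.18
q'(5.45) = 6.40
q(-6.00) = 68.00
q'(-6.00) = -16.50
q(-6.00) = 68.00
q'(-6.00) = -16.50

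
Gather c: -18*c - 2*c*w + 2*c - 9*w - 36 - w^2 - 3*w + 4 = c*(-2*w - 16) - w^2 - 12*w - 32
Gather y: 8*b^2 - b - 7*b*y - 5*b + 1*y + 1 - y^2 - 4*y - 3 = 8*b^2 - 6*b - y^2 + y*(-7*b - 3) - 2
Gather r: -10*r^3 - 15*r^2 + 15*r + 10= -10*r^3 - 15*r^2 + 15*r + 10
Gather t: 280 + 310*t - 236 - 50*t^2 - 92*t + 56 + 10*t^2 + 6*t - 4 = -40*t^2 + 224*t + 96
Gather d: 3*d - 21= 3*d - 21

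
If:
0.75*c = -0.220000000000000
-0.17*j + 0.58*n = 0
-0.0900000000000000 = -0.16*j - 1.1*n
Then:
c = -0.29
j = 0.19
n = 0.05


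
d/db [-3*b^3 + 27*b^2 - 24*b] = -9*b^2 + 54*b - 24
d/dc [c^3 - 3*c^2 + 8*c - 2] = 3*c^2 - 6*c + 8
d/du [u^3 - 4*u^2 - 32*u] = 3*u^2 - 8*u - 32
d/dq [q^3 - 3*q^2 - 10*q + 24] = 3*q^2 - 6*q - 10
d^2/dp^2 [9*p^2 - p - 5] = 18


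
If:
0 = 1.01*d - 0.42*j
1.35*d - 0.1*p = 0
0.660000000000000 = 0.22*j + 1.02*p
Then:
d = 0.05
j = 0.11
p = 0.62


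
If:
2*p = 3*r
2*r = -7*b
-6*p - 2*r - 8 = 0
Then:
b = 16/77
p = -12/11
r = -8/11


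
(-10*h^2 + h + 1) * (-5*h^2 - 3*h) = 50*h^4 + 25*h^3 - 8*h^2 - 3*h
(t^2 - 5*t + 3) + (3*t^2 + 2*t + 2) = 4*t^2 - 3*t + 5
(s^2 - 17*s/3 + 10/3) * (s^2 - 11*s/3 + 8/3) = s^4 - 28*s^3/3 + 241*s^2/9 - 82*s/3 + 80/9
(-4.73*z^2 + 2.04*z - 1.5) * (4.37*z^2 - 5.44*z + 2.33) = -20.6701*z^4 + 34.646*z^3 - 28.6735*z^2 + 12.9132*z - 3.495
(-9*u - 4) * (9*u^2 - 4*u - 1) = -81*u^3 + 25*u + 4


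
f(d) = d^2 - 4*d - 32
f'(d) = 2*d - 4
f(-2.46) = -16.11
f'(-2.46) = -8.92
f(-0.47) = -29.90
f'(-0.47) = -4.94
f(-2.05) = -19.60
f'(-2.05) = -8.10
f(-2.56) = -15.21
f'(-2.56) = -9.12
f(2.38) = -35.86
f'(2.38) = 0.76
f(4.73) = -28.55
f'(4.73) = 5.46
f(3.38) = -34.10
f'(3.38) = 2.76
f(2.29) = -35.92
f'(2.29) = 0.58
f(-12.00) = 160.00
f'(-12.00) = -28.00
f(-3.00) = -11.00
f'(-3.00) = -10.00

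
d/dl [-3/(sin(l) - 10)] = 3*cos(l)/(sin(l) - 10)^2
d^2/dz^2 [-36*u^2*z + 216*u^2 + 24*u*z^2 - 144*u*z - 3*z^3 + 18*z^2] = 48*u - 18*z + 36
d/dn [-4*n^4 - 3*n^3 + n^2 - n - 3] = -16*n^3 - 9*n^2 + 2*n - 1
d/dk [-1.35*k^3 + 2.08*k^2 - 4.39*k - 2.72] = -4.05*k^2 + 4.16*k - 4.39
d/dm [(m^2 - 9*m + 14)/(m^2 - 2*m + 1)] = (7*m - 19)/(m^3 - 3*m^2 + 3*m - 1)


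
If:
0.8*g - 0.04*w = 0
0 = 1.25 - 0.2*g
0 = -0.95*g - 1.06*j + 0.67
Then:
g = 6.25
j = -4.97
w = 125.00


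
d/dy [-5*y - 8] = -5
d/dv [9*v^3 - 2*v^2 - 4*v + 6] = 27*v^2 - 4*v - 4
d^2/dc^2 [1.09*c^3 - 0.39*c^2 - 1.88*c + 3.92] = 6.54*c - 0.78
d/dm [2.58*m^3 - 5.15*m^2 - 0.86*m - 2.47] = 7.74*m^2 - 10.3*m - 0.86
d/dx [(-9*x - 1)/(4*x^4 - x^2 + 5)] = (-36*x^4 + 9*x^2 + 2*x*(9*x + 1)*(8*x^2 - 1) - 45)/(4*x^4 - x^2 + 5)^2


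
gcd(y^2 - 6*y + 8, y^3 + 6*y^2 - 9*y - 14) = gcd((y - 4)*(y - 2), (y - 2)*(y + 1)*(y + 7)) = y - 2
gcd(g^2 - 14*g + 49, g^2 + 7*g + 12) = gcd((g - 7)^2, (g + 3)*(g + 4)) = 1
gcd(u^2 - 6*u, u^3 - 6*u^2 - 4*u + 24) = u - 6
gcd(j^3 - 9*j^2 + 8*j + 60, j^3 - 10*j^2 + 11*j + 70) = j^2 - 3*j - 10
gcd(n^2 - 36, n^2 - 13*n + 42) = n - 6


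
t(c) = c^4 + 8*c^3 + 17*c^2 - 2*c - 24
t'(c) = 4*c^3 + 24*c^2 + 34*c - 2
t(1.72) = 72.31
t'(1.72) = 147.84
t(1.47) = 39.88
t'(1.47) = 112.55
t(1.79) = 83.04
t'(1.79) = 158.70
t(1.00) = 0.00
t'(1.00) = 60.00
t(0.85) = -7.98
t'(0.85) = 46.70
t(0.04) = -24.05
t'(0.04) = -0.60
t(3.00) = 420.00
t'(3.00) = 424.00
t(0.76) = -11.86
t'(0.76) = 39.46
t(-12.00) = 9360.00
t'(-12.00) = -3866.00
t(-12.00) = 9360.00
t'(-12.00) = -3866.00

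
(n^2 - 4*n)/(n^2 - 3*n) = (n - 4)/(n - 3)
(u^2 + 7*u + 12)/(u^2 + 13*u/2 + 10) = 2*(u + 3)/(2*u + 5)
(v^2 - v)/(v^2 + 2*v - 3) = v/(v + 3)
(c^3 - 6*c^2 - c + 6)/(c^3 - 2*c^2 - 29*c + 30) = (c + 1)/(c + 5)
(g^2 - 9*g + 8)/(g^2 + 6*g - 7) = (g - 8)/(g + 7)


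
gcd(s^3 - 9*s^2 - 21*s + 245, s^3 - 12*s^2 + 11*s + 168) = s - 7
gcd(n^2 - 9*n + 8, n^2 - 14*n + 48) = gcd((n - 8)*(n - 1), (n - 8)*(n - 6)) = n - 8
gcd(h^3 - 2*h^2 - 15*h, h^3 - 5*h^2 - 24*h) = h^2 + 3*h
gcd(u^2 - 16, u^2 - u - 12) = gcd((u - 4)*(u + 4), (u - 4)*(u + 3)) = u - 4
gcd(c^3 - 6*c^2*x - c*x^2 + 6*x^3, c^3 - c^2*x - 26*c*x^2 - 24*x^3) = -c^2 + 5*c*x + 6*x^2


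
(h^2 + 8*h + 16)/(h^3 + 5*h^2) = (h^2 + 8*h + 16)/(h^2*(h + 5))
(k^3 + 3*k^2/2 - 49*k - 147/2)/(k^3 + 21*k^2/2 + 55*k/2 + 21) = (k - 7)/(k + 2)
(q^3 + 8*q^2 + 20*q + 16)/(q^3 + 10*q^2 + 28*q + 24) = (q + 4)/(q + 6)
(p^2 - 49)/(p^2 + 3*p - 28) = (p - 7)/(p - 4)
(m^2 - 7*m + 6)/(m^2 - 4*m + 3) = (m - 6)/(m - 3)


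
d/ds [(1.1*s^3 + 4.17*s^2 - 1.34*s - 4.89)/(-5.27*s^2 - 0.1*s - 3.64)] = (-5.797*s^4 - 0.219999999999999*s^3 - 19.4908*s^2 - 81.8982*s + 4.3886)/(27.7729*s^4 + 1.054*s^3 + 38.3756*s^2 + 0.728*s + 13.2496)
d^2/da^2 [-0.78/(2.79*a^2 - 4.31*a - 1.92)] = (-12.143196*a^2 + 18.758844*a + 0.78*(5.58*a - 4.31)*(11.16*a - 8.62) + 8.356608)/(-2.79*a^2 + 4.31*a + 1.92)^3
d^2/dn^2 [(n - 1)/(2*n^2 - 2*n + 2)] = ((2 - 3*n)*(n^2 - n + 1) + (n - 1)*(2*n - 1)^2)/(n^2 - n + 1)^3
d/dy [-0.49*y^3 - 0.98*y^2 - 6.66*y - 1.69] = -1.47*y^2 - 1.96*y - 6.66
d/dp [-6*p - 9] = -6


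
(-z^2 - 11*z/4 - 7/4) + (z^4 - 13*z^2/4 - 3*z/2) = z^4 - 17*z^2/4 - 17*z/4 - 7/4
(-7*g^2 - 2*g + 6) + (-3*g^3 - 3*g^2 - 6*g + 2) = -3*g^3 - 10*g^2 - 8*g + 8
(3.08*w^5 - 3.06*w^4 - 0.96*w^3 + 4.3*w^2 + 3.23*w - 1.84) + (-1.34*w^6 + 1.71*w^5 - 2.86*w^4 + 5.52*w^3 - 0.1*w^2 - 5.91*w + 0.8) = -1.34*w^6 + 4.79*w^5 - 5.92*w^4 + 4.56*w^3 + 4.2*w^2 - 2.68*w - 1.04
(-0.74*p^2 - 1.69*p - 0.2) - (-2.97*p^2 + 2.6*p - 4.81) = 2.23*p^2 - 4.29*p + 4.61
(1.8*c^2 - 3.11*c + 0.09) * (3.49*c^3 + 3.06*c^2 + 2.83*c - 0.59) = 6.282*c^5 - 5.3459*c^4 - 4.1085*c^3 - 9.5879*c^2 + 2.0896*c - 0.0531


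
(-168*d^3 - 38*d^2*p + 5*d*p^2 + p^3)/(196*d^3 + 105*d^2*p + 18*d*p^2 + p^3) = (-6*d + p)/(7*d + p)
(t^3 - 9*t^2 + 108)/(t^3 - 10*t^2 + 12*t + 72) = (t + 3)/(t + 2)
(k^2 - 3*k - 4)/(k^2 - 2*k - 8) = (k + 1)/(k + 2)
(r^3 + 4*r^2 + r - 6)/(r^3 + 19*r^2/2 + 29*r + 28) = 2*(r^2 + 2*r - 3)/(2*r^2 + 15*r + 28)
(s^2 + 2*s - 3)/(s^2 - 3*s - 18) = (s - 1)/(s - 6)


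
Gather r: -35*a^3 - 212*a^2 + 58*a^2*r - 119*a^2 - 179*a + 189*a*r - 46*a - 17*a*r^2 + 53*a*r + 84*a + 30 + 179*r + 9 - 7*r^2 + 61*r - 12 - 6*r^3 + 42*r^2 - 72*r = -35*a^3 - 331*a^2 - 141*a - 6*r^3 + r^2*(35 - 17*a) + r*(58*a^2 + 242*a + 168) + 27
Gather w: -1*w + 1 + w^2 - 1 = w^2 - w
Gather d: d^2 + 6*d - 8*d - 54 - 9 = d^2 - 2*d - 63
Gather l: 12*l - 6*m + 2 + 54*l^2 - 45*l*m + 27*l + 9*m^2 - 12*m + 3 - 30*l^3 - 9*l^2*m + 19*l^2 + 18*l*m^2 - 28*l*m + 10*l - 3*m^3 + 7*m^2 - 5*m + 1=-30*l^3 + l^2*(73 - 9*m) + l*(18*m^2 - 73*m + 49) - 3*m^3 + 16*m^2 - 23*m + 6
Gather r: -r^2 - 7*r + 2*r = -r^2 - 5*r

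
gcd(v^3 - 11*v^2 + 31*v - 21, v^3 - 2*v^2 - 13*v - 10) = 1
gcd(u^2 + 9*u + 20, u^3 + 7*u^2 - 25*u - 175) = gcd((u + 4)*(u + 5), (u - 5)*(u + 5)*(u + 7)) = u + 5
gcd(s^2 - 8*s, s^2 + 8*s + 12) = 1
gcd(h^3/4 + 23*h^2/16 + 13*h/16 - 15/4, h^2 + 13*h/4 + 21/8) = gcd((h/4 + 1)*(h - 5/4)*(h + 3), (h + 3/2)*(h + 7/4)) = 1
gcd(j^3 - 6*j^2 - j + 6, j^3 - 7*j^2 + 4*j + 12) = j^2 - 5*j - 6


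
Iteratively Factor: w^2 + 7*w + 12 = (w + 3)*(w + 4)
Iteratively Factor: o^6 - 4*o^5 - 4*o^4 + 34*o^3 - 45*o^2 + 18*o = (o)*(o^5 - 4*o^4 - 4*o^3 + 34*o^2 - 45*o + 18) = o*(o - 2)*(o^4 - 2*o^3 - 8*o^2 + 18*o - 9) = o*(o - 2)*(o - 1)*(o^3 - o^2 - 9*o + 9) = o*(o - 2)*(o - 1)^2*(o^2 - 9) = o*(o - 2)*(o - 1)^2*(o + 3)*(o - 3)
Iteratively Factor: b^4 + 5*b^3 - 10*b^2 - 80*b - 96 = (b + 2)*(b^3 + 3*b^2 - 16*b - 48) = (b - 4)*(b + 2)*(b^2 + 7*b + 12) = (b - 4)*(b + 2)*(b + 4)*(b + 3)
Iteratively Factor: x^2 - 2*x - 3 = (x - 3)*(x + 1)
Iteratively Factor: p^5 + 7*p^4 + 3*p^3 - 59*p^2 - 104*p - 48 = (p + 1)*(p^4 + 6*p^3 - 3*p^2 - 56*p - 48) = (p + 1)*(p + 4)*(p^3 + 2*p^2 - 11*p - 12) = (p + 1)^2*(p + 4)*(p^2 + p - 12) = (p + 1)^2*(p + 4)^2*(p - 3)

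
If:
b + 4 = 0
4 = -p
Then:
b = -4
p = -4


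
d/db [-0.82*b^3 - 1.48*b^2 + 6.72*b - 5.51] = -2.46*b^2 - 2.96*b + 6.72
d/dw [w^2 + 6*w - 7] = 2*w + 6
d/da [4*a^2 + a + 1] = 8*a + 1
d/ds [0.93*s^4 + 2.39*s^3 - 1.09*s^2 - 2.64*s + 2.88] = 3.72*s^3 + 7.17*s^2 - 2.18*s - 2.64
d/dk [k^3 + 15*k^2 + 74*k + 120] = 3*k^2 + 30*k + 74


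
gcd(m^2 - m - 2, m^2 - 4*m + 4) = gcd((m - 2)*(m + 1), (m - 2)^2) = m - 2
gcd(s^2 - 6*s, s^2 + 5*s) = s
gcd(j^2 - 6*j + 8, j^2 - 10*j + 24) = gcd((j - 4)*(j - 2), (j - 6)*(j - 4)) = j - 4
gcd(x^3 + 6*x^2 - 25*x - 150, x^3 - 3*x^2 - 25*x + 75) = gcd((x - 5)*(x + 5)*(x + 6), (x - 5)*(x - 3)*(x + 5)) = x^2 - 25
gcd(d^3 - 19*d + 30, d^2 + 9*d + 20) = d + 5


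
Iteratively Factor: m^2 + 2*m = (m + 2)*(m)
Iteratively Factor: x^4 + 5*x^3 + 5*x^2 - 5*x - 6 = (x + 2)*(x^3 + 3*x^2 - x - 3) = (x + 1)*(x + 2)*(x^2 + 2*x - 3) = (x + 1)*(x + 2)*(x + 3)*(x - 1)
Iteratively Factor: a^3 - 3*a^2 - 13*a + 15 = (a - 1)*(a^2 - 2*a - 15) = (a - 1)*(a + 3)*(a - 5)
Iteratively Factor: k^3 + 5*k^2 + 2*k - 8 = (k + 2)*(k^2 + 3*k - 4) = (k - 1)*(k + 2)*(k + 4)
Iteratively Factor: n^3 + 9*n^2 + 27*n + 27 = (n + 3)*(n^2 + 6*n + 9) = (n + 3)^2*(n + 3)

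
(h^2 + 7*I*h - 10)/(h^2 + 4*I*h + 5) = (h + 2*I)/(h - I)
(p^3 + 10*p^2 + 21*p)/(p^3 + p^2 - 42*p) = (p + 3)/(p - 6)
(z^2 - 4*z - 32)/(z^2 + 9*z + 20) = (z - 8)/(z + 5)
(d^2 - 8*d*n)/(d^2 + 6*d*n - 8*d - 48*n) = d*(d - 8*n)/(d^2 + 6*d*n - 8*d - 48*n)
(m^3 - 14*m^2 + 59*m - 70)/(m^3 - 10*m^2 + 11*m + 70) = (m - 2)/(m + 2)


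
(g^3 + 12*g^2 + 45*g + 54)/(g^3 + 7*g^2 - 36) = (g + 3)/(g - 2)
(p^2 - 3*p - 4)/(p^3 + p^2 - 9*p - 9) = (p - 4)/(p^2 - 9)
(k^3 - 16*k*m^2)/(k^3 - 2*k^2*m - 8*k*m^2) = (k + 4*m)/(k + 2*m)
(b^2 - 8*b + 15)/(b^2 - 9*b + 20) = (b - 3)/(b - 4)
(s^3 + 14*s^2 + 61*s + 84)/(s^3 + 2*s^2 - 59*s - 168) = (s + 4)/(s - 8)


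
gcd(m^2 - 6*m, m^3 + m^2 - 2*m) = m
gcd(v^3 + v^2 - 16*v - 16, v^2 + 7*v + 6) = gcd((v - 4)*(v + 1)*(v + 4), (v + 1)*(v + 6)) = v + 1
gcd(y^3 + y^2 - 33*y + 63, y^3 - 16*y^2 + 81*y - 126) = y - 3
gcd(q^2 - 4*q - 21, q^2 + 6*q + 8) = 1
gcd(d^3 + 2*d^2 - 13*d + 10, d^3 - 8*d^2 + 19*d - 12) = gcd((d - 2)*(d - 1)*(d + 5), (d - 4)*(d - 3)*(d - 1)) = d - 1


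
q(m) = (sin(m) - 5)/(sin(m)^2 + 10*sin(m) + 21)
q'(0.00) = 0.16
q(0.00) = -0.24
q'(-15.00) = -0.22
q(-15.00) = -0.38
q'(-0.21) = 0.19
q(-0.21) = -0.27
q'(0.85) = 0.06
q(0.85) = -0.15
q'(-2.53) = -0.22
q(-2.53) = -0.36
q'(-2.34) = -0.21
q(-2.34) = -0.40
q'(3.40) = -0.19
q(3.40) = -0.28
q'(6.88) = 0.09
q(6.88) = -0.16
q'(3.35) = -0.19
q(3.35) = -0.27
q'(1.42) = 0.01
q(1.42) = -0.13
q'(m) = (-2*sin(m)*cos(m) - 10*cos(m))*(sin(m) - 5)/(sin(m)^2 + 10*sin(m) + 21)^2 + cos(m)/(sin(m)^2 + 10*sin(m) + 21)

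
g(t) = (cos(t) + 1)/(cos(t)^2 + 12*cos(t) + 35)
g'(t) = (2*sin(t)*cos(t) + 12*sin(t))*(cos(t) + 1)/(cos(t)^2 + 12*cos(t) + 35)^2 - sin(t)/(cos(t)^2 + 12*cos(t) + 35)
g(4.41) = 0.02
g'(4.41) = 0.02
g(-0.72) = 0.04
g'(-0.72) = 0.01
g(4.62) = 0.03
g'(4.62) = 0.02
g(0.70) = 0.04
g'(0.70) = -0.01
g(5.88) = 0.04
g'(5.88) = 0.00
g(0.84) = 0.04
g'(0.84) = -0.01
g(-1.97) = 0.02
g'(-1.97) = 0.02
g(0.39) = 0.04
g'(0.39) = -0.00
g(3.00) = 0.00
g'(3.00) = -0.00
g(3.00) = 0.00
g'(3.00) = -0.00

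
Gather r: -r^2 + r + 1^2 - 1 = -r^2 + r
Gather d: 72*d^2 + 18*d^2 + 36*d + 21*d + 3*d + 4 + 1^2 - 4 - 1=90*d^2 + 60*d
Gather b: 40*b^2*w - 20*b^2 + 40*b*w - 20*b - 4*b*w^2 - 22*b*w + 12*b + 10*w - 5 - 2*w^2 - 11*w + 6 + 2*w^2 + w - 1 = b^2*(40*w - 20) + b*(-4*w^2 + 18*w - 8)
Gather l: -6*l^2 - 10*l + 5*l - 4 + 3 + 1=-6*l^2 - 5*l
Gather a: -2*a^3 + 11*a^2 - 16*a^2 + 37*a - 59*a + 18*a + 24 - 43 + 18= -2*a^3 - 5*a^2 - 4*a - 1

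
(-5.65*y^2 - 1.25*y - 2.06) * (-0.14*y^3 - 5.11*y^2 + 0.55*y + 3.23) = 0.791*y^5 + 29.0465*y^4 + 3.5684*y^3 - 8.4104*y^2 - 5.1705*y - 6.6538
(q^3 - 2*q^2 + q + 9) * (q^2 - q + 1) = q^5 - 3*q^4 + 4*q^3 + 6*q^2 - 8*q + 9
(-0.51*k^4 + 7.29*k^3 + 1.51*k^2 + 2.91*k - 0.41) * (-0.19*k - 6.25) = 0.0969*k^5 + 1.8024*k^4 - 45.8494*k^3 - 9.9904*k^2 - 18.1096*k + 2.5625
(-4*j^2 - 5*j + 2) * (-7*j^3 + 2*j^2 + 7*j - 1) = 28*j^5 + 27*j^4 - 52*j^3 - 27*j^2 + 19*j - 2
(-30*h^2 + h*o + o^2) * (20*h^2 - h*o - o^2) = -600*h^4 + 50*h^3*o + 49*h^2*o^2 - 2*h*o^3 - o^4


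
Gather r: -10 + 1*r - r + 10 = 0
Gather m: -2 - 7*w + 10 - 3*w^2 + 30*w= -3*w^2 + 23*w + 8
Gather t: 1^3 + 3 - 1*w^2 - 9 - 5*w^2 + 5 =-6*w^2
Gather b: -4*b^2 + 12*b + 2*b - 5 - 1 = -4*b^2 + 14*b - 6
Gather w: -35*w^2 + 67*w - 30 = -35*w^2 + 67*w - 30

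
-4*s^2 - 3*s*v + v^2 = (-4*s + v)*(s + v)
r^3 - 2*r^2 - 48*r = r*(r - 8)*(r + 6)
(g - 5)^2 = g^2 - 10*g + 25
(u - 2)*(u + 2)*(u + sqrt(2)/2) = u^3 + sqrt(2)*u^2/2 - 4*u - 2*sqrt(2)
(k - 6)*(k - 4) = k^2 - 10*k + 24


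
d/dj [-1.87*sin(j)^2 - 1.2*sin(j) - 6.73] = -(3.74*sin(j) + 1.2)*cos(j)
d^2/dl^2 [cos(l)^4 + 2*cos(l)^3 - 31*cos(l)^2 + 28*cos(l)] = -16*sin(l)^4 - 104*sin(l)^2 - 59*cos(l)/2 - 9*cos(3*l)/2 + 58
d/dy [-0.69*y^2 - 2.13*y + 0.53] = -1.38*y - 2.13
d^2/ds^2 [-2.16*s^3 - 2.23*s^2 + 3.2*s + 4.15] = -12.96*s - 4.46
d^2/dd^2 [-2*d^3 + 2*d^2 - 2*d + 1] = 4 - 12*d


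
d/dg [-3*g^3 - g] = -9*g^2 - 1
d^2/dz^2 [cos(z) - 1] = -cos(z)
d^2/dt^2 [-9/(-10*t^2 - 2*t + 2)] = 9*(-25*t^2 - 5*t + (10*t + 1)^2 + 5)/(5*t^2 + t - 1)^3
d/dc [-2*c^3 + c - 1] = 1 - 6*c^2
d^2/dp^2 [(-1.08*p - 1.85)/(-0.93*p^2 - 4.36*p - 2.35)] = ((1.08*p + 1.85)*(1.86*p + 4.36)*(3.72*p + 8.72) - (6.0264*p + 12.8586)*(0.93*p^2 + 4.36*p + 2.35))/(0.93*p^2 + 4.36*p + 2.35)^3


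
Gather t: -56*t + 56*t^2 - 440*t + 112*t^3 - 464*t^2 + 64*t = 112*t^3 - 408*t^2 - 432*t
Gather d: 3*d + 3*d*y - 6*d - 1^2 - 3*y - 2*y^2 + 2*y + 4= d*(3*y - 3) - 2*y^2 - y + 3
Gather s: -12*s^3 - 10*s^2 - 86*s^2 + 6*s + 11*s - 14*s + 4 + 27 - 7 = -12*s^3 - 96*s^2 + 3*s + 24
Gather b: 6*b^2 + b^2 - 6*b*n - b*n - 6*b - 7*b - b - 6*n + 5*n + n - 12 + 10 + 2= 7*b^2 + b*(-7*n - 14)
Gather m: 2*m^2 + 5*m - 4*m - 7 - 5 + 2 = 2*m^2 + m - 10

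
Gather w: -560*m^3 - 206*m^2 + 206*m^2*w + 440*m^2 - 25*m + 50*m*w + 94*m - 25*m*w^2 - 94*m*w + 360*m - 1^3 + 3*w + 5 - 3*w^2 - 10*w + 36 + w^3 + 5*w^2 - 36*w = -560*m^3 + 234*m^2 + 429*m + w^3 + w^2*(2 - 25*m) + w*(206*m^2 - 44*m - 43) + 40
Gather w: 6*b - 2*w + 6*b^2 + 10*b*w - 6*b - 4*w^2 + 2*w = 6*b^2 + 10*b*w - 4*w^2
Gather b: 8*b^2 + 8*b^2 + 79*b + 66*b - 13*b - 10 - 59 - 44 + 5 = 16*b^2 + 132*b - 108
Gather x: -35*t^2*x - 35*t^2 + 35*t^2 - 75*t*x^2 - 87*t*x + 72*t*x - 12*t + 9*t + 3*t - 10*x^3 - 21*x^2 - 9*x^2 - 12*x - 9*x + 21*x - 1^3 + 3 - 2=-10*x^3 + x^2*(-75*t - 30) + x*(-35*t^2 - 15*t)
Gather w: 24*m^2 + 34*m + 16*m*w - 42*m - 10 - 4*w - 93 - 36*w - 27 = 24*m^2 - 8*m + w*(16*m - 40) - 130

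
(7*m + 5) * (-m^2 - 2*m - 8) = -7*m^3 - 19*m^2 - 66*m - 40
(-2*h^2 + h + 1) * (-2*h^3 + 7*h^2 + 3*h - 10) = 4*h^5 - 16*h^4 - h^3 + 30*h^2 - 7*h - 10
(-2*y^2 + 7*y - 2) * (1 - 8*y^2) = 16*y^4 - 56*y^3 + 14*y^2 + 7*y - 2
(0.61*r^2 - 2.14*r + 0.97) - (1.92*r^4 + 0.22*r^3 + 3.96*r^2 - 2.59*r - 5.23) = -1.92*r^4 - 0.22*r^3 - 3.35*r^2 + 0.45*r + 6.2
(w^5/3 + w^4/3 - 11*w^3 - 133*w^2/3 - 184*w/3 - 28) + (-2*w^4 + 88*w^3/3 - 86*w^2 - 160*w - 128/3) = w^5/3 - 5*w^4/3 + 55*w^3/3 - 391*w^2/3 - 664*w/3 - 212/3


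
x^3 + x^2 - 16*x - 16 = (x - 4)*(x + 1)*(x + 4)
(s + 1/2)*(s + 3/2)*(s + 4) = s^3 + 6*s^2 + 35*s/4 + 3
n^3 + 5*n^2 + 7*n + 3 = (n + 1)^2*(n + 3)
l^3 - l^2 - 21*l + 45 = (l - 3)^2*(l + 5)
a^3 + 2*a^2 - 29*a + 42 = (a - 3)*(a - 2)*(a + 7)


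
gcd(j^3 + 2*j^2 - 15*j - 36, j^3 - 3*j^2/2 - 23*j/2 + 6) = j^2 - j - 12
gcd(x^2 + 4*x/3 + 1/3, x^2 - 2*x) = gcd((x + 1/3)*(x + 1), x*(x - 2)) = 1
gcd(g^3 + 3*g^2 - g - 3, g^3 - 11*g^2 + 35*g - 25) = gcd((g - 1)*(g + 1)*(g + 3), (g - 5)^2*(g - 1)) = g - 1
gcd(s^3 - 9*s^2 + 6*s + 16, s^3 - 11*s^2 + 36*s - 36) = s - 2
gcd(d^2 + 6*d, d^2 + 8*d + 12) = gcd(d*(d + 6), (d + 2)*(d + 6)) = d + 6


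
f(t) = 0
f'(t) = 0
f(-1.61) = 0.00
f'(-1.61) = 0.00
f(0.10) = 0.00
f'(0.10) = 0.00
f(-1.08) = 0.00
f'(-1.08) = 0.00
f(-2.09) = 0.00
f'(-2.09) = 0.00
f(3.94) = 0.00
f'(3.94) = 0.00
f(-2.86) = 0.00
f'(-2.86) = 0.00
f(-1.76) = 0.00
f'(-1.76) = 0.00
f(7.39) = 0.00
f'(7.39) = 0.00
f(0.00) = 0.00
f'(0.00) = 0.00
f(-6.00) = 0.00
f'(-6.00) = 0.00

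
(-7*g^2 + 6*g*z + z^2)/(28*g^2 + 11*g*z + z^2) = (-g + z)/(4*g + z)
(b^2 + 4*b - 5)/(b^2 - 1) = (b + 5)/(b + 1)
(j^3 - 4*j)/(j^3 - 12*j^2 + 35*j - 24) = j*(j^2 - 4)/(j^3 - 12*j^2 + 35*j - 24)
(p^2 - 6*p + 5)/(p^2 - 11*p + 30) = (p - 1)/(p - 6)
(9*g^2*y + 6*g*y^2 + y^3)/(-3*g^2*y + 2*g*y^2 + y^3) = (3*g + y)/(-g + y)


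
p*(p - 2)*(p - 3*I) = p^3 - 2*p^2 - 3*I*p^2 + 6*I*p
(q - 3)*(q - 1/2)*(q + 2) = q^3 - 3*q^2/2 - 11*q/2 + 3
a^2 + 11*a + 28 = (a + 4)*(a + 7)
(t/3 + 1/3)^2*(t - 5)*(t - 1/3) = t^4/9 - 10*t^3/27 - 8*t^2/9 - 2*t/9 + 5/27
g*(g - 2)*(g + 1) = g^3 - g^2 - 2*g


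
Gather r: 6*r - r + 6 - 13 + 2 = 5*r - 5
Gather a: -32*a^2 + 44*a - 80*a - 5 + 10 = -32*a^2 - 36*a + 5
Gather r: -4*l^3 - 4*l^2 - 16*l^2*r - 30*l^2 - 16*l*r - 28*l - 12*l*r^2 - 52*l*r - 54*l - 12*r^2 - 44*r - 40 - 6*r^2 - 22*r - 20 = -4*l^3 - 34*l^2 - 82*l + r^2*(-12*l - 18) + r*(-16*l^2 - 68*l - 66) - 60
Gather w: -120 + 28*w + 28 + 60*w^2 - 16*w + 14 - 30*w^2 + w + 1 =30*w^2 + 13*w - 77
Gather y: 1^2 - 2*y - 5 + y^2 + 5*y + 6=y^2 + 3*y + 2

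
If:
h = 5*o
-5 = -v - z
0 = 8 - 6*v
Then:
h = 5*o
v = 4/3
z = 11/3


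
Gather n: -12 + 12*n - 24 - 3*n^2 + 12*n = -3*n^2 + 24*n - 36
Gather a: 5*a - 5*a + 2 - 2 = 0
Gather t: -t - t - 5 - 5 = -2*t - 10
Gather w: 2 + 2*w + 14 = 2*w + 16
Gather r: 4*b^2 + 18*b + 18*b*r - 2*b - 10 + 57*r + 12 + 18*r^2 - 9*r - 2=4*b^2 + 16*b + 18*r^2 + r*(18*b + 48)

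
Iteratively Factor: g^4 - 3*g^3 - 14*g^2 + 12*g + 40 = (g + 2)*(g^3 - 5*g^2 - 4*g + 20) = (g - 5)*(g + 2)*(g^2 - 4) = (g - 5)*(g - 2)*(g + 2)*(g + 2)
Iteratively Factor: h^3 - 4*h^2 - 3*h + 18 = (h + 2)*(h^2 - 6*h + 9) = (h - 3)*(h + 2)*(h - 3)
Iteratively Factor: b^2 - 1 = (b - 1)*(b + 1)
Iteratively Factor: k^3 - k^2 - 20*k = (k)*(k^2 - k - 20) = k*(k + 4)*(k - 5)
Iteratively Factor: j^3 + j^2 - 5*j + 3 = (j - 1)*(j^2 + 2*j - 3) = (j - 1)*(j + 3)*(j - 1)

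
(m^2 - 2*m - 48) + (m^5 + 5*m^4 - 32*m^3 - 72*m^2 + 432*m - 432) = m^5 + 5*m^4 - 32*m^3 - 71*m^2 + 430*m - 480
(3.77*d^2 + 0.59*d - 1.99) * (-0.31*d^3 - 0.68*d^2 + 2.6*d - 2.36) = -1.1687*d^5 - 2.7465*d^4 + 10.0177*d^3 - 6.01*d^2 - 6.5664*d + 4.6964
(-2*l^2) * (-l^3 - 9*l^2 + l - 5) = 2*l^5 + 18*l^4 - 2*l^3 + 10*l^2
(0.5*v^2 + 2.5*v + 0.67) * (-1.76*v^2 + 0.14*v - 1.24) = -0.88*v^4 - 4.33*v^3 - 1.4492*v^2 - 3.0062*v - 0.8308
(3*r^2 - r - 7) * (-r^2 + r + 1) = -3*r^4 + 4*r^3 + 9*r^2 - 8*r - 7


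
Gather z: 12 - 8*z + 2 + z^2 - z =z^2 - 9*z + 14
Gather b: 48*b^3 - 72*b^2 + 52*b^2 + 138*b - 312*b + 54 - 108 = 48*b^3 - 20*b^2 - 174*b - 54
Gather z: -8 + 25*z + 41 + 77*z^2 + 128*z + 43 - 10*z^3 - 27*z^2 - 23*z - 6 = -10*z^3 + 50*z^2 + 130*z + 70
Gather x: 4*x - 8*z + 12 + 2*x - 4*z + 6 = 6*x - 12*z + 18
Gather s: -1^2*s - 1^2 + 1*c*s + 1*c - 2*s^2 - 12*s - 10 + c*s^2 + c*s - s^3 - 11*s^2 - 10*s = c - s^3 + s^2*(c - 13) + s*(2*c - 23) - 11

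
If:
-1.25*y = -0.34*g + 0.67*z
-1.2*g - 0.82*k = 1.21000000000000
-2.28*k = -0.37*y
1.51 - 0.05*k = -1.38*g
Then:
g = -1.09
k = 0.12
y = 0.74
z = -1.93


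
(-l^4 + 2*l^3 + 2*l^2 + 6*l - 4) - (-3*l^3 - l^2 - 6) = -l^4 + 5*l^3 + 3*l^2 + 6*l + 2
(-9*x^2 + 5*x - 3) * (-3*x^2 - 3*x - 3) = 27*x^4 + 12*x^3 + 21*x^2 - 6*x + 9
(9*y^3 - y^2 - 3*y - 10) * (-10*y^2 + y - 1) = -90*y^5 + 19*y^4 + 20*y^3 + 98*y^2 - 7*y + 10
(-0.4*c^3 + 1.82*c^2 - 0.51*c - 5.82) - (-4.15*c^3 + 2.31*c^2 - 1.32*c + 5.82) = 3.75*c^3 - 0.49*c^2 + 0.81*c - 11.64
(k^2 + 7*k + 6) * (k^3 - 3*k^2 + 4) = k^5 + 4*k^4 - 15*k^3 - 14*k^2 + 28*k + 24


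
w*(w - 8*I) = w^2 - 8*I*w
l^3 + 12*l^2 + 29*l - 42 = (l - 1)*(l + 6)*(l + 7)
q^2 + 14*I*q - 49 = (q + 7*I)^2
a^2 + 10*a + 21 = (a + 3)*(a + 7)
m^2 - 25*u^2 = (m - 5*u)*(m + 5*u)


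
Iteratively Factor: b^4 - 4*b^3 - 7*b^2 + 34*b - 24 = (b - 2)*(b^3 - 2*b^2 - 11*b + 12) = (b - 2)*(b + 3)*(b^2 - 5*b + 4) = (b - 4)*(b - 2)*(b + 3)*(b - 1)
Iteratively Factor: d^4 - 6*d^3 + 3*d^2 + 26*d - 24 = (d - 3)*(d^3 - 3*d^2 - 6*d + 8) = (d - 3)*(d - 1)*(d^2 - 2*d - 8) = (d - 4)*(d - 3)*(d - 1)*(d + 2)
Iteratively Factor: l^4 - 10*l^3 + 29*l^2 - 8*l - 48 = (l + 1)*(l^3 - 11*l^2 + 40*l - 48) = (l - 4)*(l + 1)*(l^2 - 7*l + 12) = (l - 4)^2*(l + 1)*(l - 3)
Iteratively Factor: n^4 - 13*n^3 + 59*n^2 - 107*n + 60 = (n - 5)*(n^3 - 8*n^2 + 19*n - 12) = (n - 5)*(n - 1)*(n^2 - 7*n + 12) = (n - 5)*(n - 4)*(n - 1)*(n - 3)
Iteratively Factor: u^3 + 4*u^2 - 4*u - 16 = (u + 2)*(u^2 + 2*u - 8) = (u - 2)*(u + 2)*(u + 4)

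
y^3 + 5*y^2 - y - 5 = (y - 1)*(y + 1)*(y + 5)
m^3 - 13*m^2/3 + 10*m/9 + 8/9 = (m - 4)*(m - 2/3)*(m + 1/3)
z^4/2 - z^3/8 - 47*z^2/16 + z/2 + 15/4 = (z/2 + 1)*(z - 2)*(z - 3/2)*(z + 5/4)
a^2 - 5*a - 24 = (a - 8)*(a + 3)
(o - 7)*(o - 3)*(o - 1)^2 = o^4 - 12*o^3 + 42*o^2 - 52*o + 21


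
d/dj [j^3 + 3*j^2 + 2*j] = 3*j^2 + 6*j + 2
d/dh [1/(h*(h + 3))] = (-2*h - 3)/(h^2*(h^2 + 6*h + 9))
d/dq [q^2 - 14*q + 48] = 2*q - 14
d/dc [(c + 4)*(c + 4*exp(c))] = c + (c + 4)*(4*exp(c) + 1) + 4*exp(c)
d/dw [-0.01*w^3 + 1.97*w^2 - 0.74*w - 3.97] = -0.03*w^2 + 3.94*w - 0.74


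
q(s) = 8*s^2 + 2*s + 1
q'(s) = 16*s + 2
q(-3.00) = 67.00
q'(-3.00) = -46.00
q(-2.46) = 44.49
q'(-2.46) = -37.36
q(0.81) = 7.87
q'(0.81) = 14.96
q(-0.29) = 1.09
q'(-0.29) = -2.64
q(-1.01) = 7.14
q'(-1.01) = -14.16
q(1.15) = 13.88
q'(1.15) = 20.40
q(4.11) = 144.36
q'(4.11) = 67.76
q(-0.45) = 1.72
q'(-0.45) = -5.20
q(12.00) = 1177.00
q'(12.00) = 194.00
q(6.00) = 301.00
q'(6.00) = 98.00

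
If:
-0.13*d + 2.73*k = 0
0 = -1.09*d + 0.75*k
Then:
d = 0.00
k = 0.00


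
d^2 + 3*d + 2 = (d + 1)*(d + 2)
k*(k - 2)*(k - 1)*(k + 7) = k^4 + 4*k^3 - 19*k^2 + 14*k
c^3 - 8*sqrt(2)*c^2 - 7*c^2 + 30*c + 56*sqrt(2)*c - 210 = (c - 7)*(c - 5*sqrt(2))*(c - 3*sqrt(2))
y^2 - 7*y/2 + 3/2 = (y - 3)*(y - 1/2)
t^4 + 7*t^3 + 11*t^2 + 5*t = t*(t + 1)^2*(t + 5)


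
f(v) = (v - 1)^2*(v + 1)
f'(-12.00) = 455.00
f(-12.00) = -1859.00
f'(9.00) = 224.00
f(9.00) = 640.00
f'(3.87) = 36.19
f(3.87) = 40.11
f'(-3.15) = 35.07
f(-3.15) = -37.03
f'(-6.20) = 126.72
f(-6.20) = -269.57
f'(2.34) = 10.75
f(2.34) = 6.00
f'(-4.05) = 56.31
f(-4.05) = -77.78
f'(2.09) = 7.92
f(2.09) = 3.67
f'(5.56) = 80.62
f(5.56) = 136.41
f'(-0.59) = 1.22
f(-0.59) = 1.04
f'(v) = (v - 1)^2 + (v + 1)*(2*v - 2) = (v - 1)*(3*v + 1)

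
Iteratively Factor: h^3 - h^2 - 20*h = (h)*(h^2 - h - 20) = h*(h - 5)*(h + 4)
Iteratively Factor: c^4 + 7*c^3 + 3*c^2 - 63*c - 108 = (c + 3)*(c^3 + 4*c^2 - 9*c - 36) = (c + 3)*(c + 4)*(c^2 - 9) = (c - 3)*(c + 3)*(c + 4)*(c + 3)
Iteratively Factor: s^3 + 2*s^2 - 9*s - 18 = (s + 3)*(s^2 - s - 6) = (s + 2)*(s + 3)*(s - 3)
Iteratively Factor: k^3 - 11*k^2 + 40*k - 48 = (k - 3)*(k^2 - 8*k + 16) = (k - 4)*(k - 3)*(k - 4)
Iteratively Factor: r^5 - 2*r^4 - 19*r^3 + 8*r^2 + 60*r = (r + 2)*(r^4 - 4*r^3 - 11*r^2 + 30*r) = r*(r + 2)*(r^3 - 4*r^2 - 11*r + 30) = r*(r - 5)*(r + 2)*(r^2 + r - 6) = r*(r - 5)*(r - 2)*(r + 2)*(r + 3)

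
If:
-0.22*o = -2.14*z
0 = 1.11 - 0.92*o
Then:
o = 1.21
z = 0.12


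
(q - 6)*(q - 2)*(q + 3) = q^3 - 5*q^2 - 12*q + 36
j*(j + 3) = j^2 + 3*j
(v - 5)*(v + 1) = v^2 - 4*v - 5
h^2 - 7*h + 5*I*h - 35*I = (h - 7)*(h + 5*I)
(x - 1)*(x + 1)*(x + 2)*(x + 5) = x^4 + 7*x^3 + 9*x^2 - 7*x - 10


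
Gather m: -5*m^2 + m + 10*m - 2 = -5*m^2 + 11*m - 2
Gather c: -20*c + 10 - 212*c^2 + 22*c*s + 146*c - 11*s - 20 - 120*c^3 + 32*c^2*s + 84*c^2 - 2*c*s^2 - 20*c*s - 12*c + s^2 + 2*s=-120*c^3 + c^2*(32*s - 128) + c*(-2*s^2 + 2*s + 114) + s^2 - 9*s - 10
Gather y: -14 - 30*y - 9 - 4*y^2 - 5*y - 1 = -4*y^2 - 35*y - 24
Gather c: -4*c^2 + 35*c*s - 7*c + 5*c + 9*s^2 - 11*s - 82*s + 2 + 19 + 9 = -4*c^2 + c*(35*s - 2) + 9*s^2 - 93*s + 30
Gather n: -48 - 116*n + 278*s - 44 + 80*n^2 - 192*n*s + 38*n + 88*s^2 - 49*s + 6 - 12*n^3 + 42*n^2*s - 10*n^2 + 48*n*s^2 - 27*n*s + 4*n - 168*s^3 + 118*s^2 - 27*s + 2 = -12*n^3 + n^2*(42*s + 70) + n*(48*s^2 - 219*s - 74) - 168*s^3 + 206*s^2 + 202*s - 84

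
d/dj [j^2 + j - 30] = 2*j + 1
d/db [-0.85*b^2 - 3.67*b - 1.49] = -1.7*b - 3.67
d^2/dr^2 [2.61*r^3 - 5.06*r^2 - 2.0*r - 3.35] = 15.66*r - 10.12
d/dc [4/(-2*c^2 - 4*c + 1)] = 16*(c + 1)/(2*c^2 + 4*c - 1)^2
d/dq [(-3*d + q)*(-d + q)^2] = (d - q)*(7*d - 3*q)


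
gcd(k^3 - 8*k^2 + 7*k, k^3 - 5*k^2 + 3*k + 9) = 1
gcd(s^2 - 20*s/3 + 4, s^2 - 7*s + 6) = s - 6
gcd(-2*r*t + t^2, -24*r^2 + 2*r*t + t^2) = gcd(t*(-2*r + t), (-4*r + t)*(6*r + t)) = 1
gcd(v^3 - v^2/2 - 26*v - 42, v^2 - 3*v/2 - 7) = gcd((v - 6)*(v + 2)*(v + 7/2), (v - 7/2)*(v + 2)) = v + 2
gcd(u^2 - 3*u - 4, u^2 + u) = u + 1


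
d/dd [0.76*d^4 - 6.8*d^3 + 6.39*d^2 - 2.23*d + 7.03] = 3.04*d^3 - 20.4*d^2 + 12.78*d - 2.23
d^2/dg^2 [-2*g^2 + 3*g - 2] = -4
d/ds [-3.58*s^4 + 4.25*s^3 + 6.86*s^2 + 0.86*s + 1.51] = -14.32*s^3 + 12.75*s^2 + 13.72*s + 0.86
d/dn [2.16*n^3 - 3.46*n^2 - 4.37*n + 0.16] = 6.48*n^2 - 6.92*n - 4.37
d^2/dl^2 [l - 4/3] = 0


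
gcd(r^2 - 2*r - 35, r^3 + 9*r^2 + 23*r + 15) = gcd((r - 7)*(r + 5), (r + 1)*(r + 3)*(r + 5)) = r + 5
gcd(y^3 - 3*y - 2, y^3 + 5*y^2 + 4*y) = y + 1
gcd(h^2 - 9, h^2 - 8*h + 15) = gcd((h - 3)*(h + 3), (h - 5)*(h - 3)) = h - 3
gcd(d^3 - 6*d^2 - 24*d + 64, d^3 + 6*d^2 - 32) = d^2 + 2*d - 8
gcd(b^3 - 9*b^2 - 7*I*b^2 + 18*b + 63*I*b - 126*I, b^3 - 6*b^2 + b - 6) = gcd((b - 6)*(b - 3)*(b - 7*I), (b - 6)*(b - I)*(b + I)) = b - 6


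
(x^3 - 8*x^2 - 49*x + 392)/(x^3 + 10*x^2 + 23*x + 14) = (x^2 - 15*x + 56)/(x^2 + 3*x + 2)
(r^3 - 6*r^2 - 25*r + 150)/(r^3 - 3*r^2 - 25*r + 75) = (r - 6)/(r - 3)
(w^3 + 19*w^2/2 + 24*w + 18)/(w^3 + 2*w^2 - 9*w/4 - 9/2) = 2*(w + 6)/(2*w - 3)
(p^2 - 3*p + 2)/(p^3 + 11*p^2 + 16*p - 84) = (p - 1)/(p^2 + 13*p + 42)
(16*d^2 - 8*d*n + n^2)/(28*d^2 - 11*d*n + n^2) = (4*d - n)/(7*d - n)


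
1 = 1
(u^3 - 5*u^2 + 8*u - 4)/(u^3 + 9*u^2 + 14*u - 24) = (u^2 - 4*u + 4)/(u^2 + 10*u + 24)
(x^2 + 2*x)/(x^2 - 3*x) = (x + 2)/(x - 3)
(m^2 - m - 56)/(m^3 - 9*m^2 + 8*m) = (m + 7)/(m*(m - 1))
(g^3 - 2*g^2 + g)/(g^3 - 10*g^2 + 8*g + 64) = g*(g^2 - 2*g + 1)/(g^3 - 10*g^2 + 8*g + 64)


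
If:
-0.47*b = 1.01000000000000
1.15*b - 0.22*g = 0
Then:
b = -2.15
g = -11.23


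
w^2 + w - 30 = (w - 5)*(w + 6)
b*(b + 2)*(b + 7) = b^3 + 9*b^2 + 14*b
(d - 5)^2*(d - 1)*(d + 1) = d^4 - 10*d^3 + 24*d^2 + 10*d - 25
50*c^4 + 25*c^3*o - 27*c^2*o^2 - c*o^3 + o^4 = (-5*c + o)*(-2*c + o)*(c + o)*(5*c + o)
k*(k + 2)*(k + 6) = k^3 + 8*k^2 + 12*k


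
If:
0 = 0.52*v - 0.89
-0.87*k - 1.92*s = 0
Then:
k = -2.20689655172414*s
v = 1.71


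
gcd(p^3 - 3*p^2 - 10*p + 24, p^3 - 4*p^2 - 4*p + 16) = p^2 - 6*p + 8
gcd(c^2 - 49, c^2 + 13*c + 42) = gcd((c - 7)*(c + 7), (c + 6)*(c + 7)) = c + 7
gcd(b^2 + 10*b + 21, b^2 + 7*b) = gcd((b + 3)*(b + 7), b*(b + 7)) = b + 7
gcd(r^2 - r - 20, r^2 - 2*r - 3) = 1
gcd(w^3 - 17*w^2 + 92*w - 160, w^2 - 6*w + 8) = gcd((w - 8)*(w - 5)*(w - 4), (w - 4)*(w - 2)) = w - 4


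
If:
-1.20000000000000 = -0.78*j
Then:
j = 1.54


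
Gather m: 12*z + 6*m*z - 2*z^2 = 6*m*z - 2*z^2 + 12*z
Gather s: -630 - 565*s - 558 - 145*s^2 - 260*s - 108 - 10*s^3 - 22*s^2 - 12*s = -10*s^3 - 167*s^2 - 837*s - 1296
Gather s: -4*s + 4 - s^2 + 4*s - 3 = 1 - s^2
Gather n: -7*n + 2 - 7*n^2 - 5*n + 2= -7*n^2 - 12*n + 4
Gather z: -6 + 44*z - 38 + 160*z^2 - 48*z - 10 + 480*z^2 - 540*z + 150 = 640*z^2 - 544*z + 96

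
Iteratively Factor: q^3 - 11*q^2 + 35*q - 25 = (q - 5)*(q^2 - 6*q + 5) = (q - 5)*(q - 1)*(q - 5)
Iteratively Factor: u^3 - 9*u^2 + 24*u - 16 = (u - 1)*(u^2 - 8*u + 16) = (u - 4)*(u - 1)*(u - 4)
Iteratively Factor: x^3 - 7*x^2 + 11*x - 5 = (x - 1)*(x^2 - 6*x + 5) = (x - 5)*(x - 1)*(x - 1)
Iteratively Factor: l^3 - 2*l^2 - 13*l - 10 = (l + 1)*(l^2 - 3*l - 10) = (l - 5)*(l + 1)*(l + 2)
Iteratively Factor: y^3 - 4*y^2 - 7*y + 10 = (y - 1)*(y^2 - 3*y - 10) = (y - 1)*(y + 2)*(y - 5)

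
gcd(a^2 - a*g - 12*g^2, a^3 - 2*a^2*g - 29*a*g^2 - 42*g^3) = a + 3*g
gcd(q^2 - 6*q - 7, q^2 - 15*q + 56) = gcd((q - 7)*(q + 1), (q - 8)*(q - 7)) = q - 7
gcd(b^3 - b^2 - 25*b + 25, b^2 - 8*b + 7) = b - 1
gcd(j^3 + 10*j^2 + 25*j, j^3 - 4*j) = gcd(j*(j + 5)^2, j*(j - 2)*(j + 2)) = j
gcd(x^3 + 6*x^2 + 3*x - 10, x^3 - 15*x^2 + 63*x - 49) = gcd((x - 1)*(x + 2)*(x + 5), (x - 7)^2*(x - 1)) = x - 1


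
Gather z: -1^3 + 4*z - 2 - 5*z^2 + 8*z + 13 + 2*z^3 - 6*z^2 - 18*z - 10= 2*z^3 - 11*z^2 - 6*z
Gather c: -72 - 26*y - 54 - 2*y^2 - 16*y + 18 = -2*y^2 - 42*y - 108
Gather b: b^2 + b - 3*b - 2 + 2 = b^2 - 2*b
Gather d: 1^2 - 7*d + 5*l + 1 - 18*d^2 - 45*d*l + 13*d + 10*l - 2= -18*d^2 + d*(6 - 45*l) + 15*l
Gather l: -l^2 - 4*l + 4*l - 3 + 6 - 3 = -l^2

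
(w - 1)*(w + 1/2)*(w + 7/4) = w^3 + 5*w^2/4 - 11*w/8 - 7/8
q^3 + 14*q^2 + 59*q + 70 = (q + 2)*(q + 5)*(q + 7)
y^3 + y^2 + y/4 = y*(y + 1/2)^2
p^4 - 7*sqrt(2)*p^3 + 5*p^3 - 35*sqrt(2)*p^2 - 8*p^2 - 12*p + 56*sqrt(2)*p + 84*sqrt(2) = (p - 2)*(p + 1)*(p + 6)*(p - 7*sqrt(2))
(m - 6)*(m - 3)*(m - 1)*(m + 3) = m^4 - 7*m^3 - 3*m^2 + 63*m - 54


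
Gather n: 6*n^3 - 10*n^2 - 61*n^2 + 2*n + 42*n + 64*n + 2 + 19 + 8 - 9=6*n^3 - 71*n^2 + 108*n + 20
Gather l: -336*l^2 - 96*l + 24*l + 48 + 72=-336*l^2 - 72*l + 120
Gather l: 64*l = 64*l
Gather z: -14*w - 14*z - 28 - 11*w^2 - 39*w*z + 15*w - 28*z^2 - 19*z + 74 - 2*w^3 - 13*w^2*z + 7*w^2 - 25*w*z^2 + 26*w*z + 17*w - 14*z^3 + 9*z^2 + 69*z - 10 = -2*w^3 - 4*w^2 + 18*w - 14*z^3 + z^2*(-25*w - 19) + z*(-13*w^2 - 13*w + 36) + 36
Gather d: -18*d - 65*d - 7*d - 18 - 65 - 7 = -90*d - 90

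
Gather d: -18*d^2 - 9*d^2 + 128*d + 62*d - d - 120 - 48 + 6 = -27*d^2 + 189*d - 162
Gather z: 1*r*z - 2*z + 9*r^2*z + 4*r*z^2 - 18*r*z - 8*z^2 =z^2*(4*r - 8) + z*(9*r^2 - 17*r - 2)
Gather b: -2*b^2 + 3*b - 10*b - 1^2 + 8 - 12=-2*b^2 - 7*b - 5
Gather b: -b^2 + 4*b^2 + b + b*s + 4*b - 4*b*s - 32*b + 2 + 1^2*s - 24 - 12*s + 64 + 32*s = 3*b^2 + b*(-3*s - 27) + 21*s + 42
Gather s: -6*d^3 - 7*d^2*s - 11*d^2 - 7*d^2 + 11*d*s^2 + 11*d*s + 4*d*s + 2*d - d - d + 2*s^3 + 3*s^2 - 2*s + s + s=-6*d^3 - 18*d^2 + 2*s^3 + s^2*(11*d + 3) + s*(-7*d^2 + 15*d)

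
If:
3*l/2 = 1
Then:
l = 2/3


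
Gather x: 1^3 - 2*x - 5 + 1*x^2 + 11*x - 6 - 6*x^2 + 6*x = -5*x^2 + 15*x - 10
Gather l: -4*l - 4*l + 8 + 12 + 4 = 24 - 8*l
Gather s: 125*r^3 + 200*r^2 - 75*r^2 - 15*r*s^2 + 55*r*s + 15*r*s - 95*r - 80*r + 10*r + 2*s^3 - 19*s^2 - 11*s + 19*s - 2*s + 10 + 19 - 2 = 125*r^3 + 125*r^2 - 165*r + 2*s^3 + s^2*(-15*r - 19) + s*(70*r + 6) + 27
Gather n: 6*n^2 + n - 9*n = 6*n^2 - 8*n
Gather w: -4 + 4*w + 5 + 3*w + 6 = 7*w + 7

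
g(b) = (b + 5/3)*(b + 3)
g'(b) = 2*b + 14/3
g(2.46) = 22.53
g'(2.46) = 9.59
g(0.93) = 10.20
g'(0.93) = 6.53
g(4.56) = 47.07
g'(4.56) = 13.79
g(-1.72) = -0.07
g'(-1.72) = 1.23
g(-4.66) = 4.97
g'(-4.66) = -4.65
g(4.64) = 48.18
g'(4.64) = 13.95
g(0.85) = 9.69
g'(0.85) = 6.37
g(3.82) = 37.42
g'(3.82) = 12.31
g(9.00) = 128.00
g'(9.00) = 22.67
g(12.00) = 205.00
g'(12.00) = 28.67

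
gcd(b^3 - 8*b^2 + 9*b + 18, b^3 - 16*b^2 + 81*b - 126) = b^2 - 9*b + 18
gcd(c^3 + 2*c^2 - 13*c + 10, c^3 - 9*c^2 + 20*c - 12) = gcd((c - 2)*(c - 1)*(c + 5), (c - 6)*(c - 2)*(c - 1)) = c^2 - 3*c + 2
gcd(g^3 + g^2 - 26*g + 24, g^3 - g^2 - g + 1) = g - 1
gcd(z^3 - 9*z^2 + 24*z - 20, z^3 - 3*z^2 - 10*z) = z - 5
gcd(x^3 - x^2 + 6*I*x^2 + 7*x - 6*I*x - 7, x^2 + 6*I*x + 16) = 1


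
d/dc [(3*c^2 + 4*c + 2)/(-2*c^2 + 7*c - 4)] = (29*c^2 - 16*c - 30)/(4*c^4 - 28*c^3 + 65*c^2 - 56*c + 16)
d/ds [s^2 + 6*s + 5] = 2*s + 6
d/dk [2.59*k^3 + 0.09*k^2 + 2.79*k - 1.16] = 7.77*k^2 + 0.18*k + 2.79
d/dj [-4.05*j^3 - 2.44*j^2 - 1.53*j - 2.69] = -12.15*j^2 - 4.88*j - 1.53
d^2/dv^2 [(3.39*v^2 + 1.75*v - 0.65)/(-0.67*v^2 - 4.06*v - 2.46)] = (16.871806*v^3 + 35.275098*v^2 + 27.91488*v + 13.212772)/(0.300763*v^6 + 5.467602*v^5 + 36.444918*v^4 + 107.073568*v^3 + 133.812684*v^2 + 73.708488*v + 14.886936)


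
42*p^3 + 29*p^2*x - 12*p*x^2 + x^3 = (-7*p + x)*(-6*p + x)*(p + x)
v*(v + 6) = v^2 + 6*v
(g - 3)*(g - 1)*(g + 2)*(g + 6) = g^4 + 4*g^3 - 17*g^2 - 24*g + 36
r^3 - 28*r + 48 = (r - 4)*(r - 2)*(r + 6)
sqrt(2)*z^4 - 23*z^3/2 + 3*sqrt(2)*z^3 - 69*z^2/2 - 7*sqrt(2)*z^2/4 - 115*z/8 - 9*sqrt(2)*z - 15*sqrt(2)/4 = (z + 1/2)*(z + 5/2)*(z - 6*sqrt(2))*(sqrt(2)*z + 1/2)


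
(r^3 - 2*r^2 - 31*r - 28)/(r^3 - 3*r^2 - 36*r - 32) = (r - 7)/(r - 8)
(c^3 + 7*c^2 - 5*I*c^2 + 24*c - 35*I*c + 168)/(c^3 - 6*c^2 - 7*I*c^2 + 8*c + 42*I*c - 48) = (c^2 + c*(7 + 3*I) + 21*I)/(c^2 + c*(-6 + I) - 6*I)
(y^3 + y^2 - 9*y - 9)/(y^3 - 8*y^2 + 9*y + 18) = (y + 3)/(y - 6)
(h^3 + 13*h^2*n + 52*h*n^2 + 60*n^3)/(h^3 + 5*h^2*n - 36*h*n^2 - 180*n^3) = (h + 2*n)/(h - 6*n)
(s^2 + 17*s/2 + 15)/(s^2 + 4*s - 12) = (s + 5/2)/(s - 2)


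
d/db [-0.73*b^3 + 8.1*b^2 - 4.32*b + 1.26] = -2.19*b^2 + 16.2*b - 4.32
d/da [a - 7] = 1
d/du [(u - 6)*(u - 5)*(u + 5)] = 3*u^2 - 12*u - 25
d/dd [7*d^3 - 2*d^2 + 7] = d*(21*d - 4)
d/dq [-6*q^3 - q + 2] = -18*q^2 - 1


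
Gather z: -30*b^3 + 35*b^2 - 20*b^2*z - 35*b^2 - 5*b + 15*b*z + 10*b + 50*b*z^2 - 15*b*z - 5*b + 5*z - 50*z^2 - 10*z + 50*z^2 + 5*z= -30*b^3 - 20*b^2*z + 50*b*z^2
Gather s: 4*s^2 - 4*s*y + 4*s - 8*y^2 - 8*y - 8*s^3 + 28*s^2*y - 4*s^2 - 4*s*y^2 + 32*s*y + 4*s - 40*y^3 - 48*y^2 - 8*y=-8*s^3 + 28*s^2*y + s*(-4*y^2 + 28*y + 8) - 40*y^3 - 56*y^2 - 16*y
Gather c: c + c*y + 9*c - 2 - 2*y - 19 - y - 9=c*(y + 10) - 3*y - 30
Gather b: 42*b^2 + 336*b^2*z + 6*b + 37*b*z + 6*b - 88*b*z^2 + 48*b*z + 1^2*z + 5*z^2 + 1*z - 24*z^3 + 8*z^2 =b^2*(336*z + 42) + b*(-88*z^2 + 85*z + 12) - 24*z^3 + 13*z^2 + 2*z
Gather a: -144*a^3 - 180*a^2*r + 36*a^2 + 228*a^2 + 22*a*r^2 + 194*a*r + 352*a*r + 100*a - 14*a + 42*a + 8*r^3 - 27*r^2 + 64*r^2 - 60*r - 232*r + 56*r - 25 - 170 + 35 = -144*a^3 + a^2*(264 - 180*r) + a*(22*r^2 + 546*r + 128) + 8*r^3 + 37*r^2 - 236*r - 160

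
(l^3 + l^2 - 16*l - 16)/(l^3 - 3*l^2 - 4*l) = (l + 4)/l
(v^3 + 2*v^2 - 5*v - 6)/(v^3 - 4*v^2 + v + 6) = (v + 3)/(v - 3)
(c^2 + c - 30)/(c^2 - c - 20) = (c + 6)/(c + 4)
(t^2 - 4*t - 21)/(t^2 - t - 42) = (t + 3)/(t + 6)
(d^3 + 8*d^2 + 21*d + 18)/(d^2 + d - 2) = (d^2 + 6*d + 9)/(d - 1)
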